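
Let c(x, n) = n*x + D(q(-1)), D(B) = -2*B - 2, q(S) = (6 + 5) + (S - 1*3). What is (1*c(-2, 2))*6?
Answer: -120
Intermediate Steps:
q(S) = 8 + S (q(S) = 11 + (S - 3) = 11 + (-3 + S) = 8 + S)
D(B) = -2 - 2*B
c(x, n) = -16 + n*x (c(x, n) = n*x + (-2 - 2*(8 - 1)) = n*x + (-2 - 2*7) = n*x + (-2 - 14) = n*x - 16 = -16 + n*x)
(1*c(-2, 2))*6 = (1*(-16 + 2*(-2)))*6 = (1*(-16 - 4))*6 = (1*(-20))*6 = -20*6 = -120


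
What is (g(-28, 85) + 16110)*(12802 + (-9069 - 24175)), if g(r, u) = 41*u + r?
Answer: -399988614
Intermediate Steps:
g(r, u) = r + 41*u
(g(-28, 85) + 16110)*(12802 + (-9069 - 24175)) = ((-28 + 41*85) + 16110)*(12802 + (-9069 - 24175)) = ((-28 + 3485) + 16110)*(12802 - 33244) = (3457 + 16110)*(-20442) = 19567*(-20442) = -399988614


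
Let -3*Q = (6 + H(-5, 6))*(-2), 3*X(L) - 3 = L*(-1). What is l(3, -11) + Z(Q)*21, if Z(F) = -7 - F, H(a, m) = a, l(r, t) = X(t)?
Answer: -469/3 ≈ -156.33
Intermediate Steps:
X(L) = 1 - L/3 (X(L) = 1 + (L*(-1))/3 = 1 + (-L)/3 = 1 - L/3)
l(r, t) = 1 - t/3
Q = ⅔ (Q = -(6 - 5)*(-2)/3 = -(-2)/3 = -⅓*(-2) = ⅔ ≈ 0.66667)
l(3, -11) + Z(Q)*21 = (1 - ⅓*(-11)) + (-7 - 1*⅔)*21 = (1 + 11/3) + (-7 - ⅔)*21 = 14/3 - 23/3*21 = 14/3 - 161 = -469/3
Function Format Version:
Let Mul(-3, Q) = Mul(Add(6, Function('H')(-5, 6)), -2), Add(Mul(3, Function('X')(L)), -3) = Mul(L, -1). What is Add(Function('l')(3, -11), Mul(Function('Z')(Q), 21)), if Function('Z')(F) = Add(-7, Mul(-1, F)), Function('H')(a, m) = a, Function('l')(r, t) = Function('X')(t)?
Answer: Rational(-469, 3) ≈ -156.33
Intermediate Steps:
Function('X')(L) = Add(1, Mul(Rational(-1, 3), L)) (Function('X')(L) = Add(1, Mul(Rational(1, 3), Mul(L, -1))) = Add(1, Mul(Rational(1, 3), Mul(-1, L))) = Add(1, Mul(Rational(-1, 3), L)))
Function('l')(r, t) = Add(1, Mul(Rational(-1, 3), t))
Q = Rational(2, 3) (Q = Mul(Rational(-1, 3), Mul(Add(6, -5), -2)) = Mul(Rational(-1, 3), Mul(1, -2)) = Mul(Rational(-1, 3), -2) = Rational(2, 3) ≈ 0.66667)
Add(Function('l')(3, -11), Mul(Function('Z')(Q), 21)) = Add(Add(1, Mul(Rational(-1, 3), -11)), Mul(Add(-7, Mul(-1, Rational(2, 3))), 21)) = Add(Add(1, Rational(11, 3)), Mul(Add(-7, Rational(-2, 3)), 21)) = Add(Rational(14, 3), Mul(Rational(-23, 3), 21)) = Add(Rational(14, 3), -161) = Rational(-469, 3)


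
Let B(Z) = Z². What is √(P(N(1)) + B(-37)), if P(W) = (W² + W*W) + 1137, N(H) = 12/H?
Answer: √2794 ≈ 52.858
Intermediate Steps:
P(W) = 1137 + 2*W² (P(W) = (W² + W²) + 1137 = 2*W² + 1137 = 1137 + 2*W²)
√(P(N(1)) + B(-37)) = √((1137 + 2*(12/1)²) + (-37)²) = √((1137 + 2*(12*1)²) + 1369) = √((1137 + 2*12²) + 1369) = √((1137 + 2*144) + 1369) = √((1137 + 288) + 1369) = √(1425 + 1369) = √2794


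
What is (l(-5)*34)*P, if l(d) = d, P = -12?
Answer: 2040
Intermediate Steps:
(l(-5)*34)*P = -5*34*(-12) = -170*(-12) = 2040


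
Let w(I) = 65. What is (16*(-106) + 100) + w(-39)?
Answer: -1531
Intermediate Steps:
(16*(-106) + 100) + w(-39) = (16*(-106) + 100) + 65 = (-1696 + 100) + 65 = -1596 + 65 = -1531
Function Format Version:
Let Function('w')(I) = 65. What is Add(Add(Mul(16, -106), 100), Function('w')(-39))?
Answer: -1531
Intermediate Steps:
Add(Add(Mul(16, -106), 100), Function('w')(-39)) = Add(Add(Mul(16, -106), 100), 65) = Add(Add(-1696, 100), 65) = Add(-1596, 65) = -1531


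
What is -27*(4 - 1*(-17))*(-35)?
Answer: 19845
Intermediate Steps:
-27*(4 - 1*(-17))*(-35) = -27*(4 + 17)*(-35) = -27*21*(-35) = -567*(-35) = 19845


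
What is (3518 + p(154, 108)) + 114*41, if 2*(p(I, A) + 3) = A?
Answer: 8243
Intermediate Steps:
p(I, A) = -3 + A/2
(3518 + p(154, 108)) + 114*41 = (3518 + (-3 + (½)*108)) + 114*41 = (3518 + (-3 + 54)) + 4674 = (3518 + 51) + 4674 = 3569 + 4674 = 8243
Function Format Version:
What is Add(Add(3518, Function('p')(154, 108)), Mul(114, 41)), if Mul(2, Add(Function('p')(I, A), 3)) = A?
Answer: 8243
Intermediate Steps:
Function('p')(I, A) = Add(-3, Mul(Rational(1, 2), A))
Add(Add(3518, Function('p')(154, 108)), Mul(114, 41)) = Add(Add(3518, Add(-3, Mul(Rational(1, 2), 108))), Mul(114, 41)) = Add(Add(3518, Add(-3, 54)), 4674) = Add(Add(3518, 51), 4674) = Add(3569, 4674) = 8243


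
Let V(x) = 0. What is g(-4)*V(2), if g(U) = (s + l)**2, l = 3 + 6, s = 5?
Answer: 0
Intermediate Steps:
l = 9
g(U) = 196 (g(U) = (5 + 9)**2 = 14**2 = 196)
g(-4)*V(2) = 196*0 = 0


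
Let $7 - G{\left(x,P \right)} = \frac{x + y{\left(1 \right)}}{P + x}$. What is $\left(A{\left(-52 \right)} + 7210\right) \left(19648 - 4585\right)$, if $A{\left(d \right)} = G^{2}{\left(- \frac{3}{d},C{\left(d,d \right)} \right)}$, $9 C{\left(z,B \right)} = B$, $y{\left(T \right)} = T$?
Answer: $\frac{783866150957298}{7166329} \approx 1.0938 \cdot 10^{8}$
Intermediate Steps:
$C{\left(z,B \right)} = \frac{B}{9}$
$G{\left(x,P \right)} = 7 - \frac{1 + x}{P + x}$ ($G{\left(x,P \right)} = 7 - \frac{x + 1}{P + x} = 7 - \frac{1 + x}{P + x}$)
$A{\left(d \right)} = \frac{\left(-1 - \frac{18}{d} + \frac{7 d}{9}\right)^{2}}{\left(- \frac{3}{d} + \frac{d}{9}\right)^{2}}$ ($A{\left(d \right)} = \left(\frac{-1 + 6 \left(- \frac{3}{d}\right) + 7 \frac{d}{9}}{\frac{d}{9} - \frac{3}{d}}\right)^{2} = \left(\frac{-1 - \frac{18}{d} + \frac{7 d}{9}}{- \frac{3}{d} + \frac{d}{9}}\right)^{2} = \frac{\left(-1 - \frac{18}{d} + \frac{7 d}{9}\right)^{2}}{\left(- \frac{3}{d} + \frac{d}{9}\right)^{2}}$)
$\left(A{\left(-52 \right)} + 7210\right) \left(19648 - 4585\right) = \left(\frac{\left(-162 - 52 \left(-9 + 7 \left(-52\right)\right)\right)^{2}}{\left(-27 + \left(-52\right)^{2}\right)^{2}} + 7210\right) \left(19648 - 4585\right) = \left(\frac{\left(-162 - 52 \left(-9 - 364\right)\right)^{2}}{\left(-27 + 2704\right)^{2}} + 7210\right) 15063 = \left(\frac{\left(-162 - -19396\right)^{2}}{7166329} + 7210\right) 15063 = \left(\left(-162 + 19396\right)^{2} \cdot \frac{1}{7166329} + 7210\right) 15063 = \left(19234^{2} \cdot \frac{1}{7166329} + 7210\right) 15063 = \left(369946756 \cdot \frac{1}{7166329} + 7210\right) 15063 = \left(\frac{369946756}{7166329} + 7210\right) 15063 = \frac{52039178846}{7166329} \cdot 15063 = \frac{783866150957298}{7166329}$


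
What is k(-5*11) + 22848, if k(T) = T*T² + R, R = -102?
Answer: -143629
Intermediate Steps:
k(T) = -102 + T³ (k(T) = T*T² - 102 = T³ - 102 = -102 + T³)
k(-5*11) + 22848 = (-102 + (-5*11)³) + 22848 = (-102 + (-55)³) + 22848 = (-102 - 166375) + 22848 = -166477 + 22848 = -143629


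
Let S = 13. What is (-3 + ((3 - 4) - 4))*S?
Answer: -104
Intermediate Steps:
(-3 + ((3 - 4) - 4))*S = (-3 + ((3 - 4) - 4))*13 = (-3 + (-1 - 4))*13 = (-3 - 5)*13 = -8*13 = -104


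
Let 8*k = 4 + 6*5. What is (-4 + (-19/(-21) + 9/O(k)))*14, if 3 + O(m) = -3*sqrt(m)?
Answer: -1186/39 - 84*sqrt(17)/13 ≈ -57.052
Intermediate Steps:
k = 17/4 (k = (4 + 6*5)/8 = (4 + 30)/8 = (1/8)*34 = 17/4 ≈ 4.2500)
O(m) = -3 - 3*sqrt(m)
(-4 + (-19/(-21) + 9/O(k)))*14 = (-4 + (-19/(-21) + 9/(-3 - 3*sqrt(17)/2)))*14 = (-4 + (-19*(-1/21) + 9/(-3 - 3*sqrt(17)/2)))*14 = (-4 + (19/21 + 9/(-3 - 3*sqrt(17)/2)))*14 = (-65/21 + 9/(-3 - 3*sqrt(17)/2))*14 = -130/3 + 126/(-3 - 3*sqrt(17)/2)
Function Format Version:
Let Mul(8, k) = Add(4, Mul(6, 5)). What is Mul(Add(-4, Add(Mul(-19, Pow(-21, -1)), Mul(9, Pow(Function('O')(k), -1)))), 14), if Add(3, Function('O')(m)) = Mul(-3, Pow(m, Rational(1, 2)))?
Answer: Add(Rational(-1186, 39), Mul(Rational(-84, 13), Pow(17, Rational(1, 2)))) ≈ -57.052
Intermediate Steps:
k = Rational(17, 4) (k = Mul(Rational(1, 8), Add(4, Mul(6, 5))) = Mul(Rational(1, 8), Add(4, 30)) = Mul(Rational(1, 8), 34) = Rational(17, 4) ≈ 4.2500)
Function('O')(m) = Add(-3, Mul(-3, Pow(m, Rational(1, 2))))
Mul(Add(-4, Add(Mul(-19, Pow(-21, -1)), Mul(9, Pow(Function('O')(k), -1)))), 14) = Mul(Add(-4, Add(Mul(-19, Pow(-21, -1)), Mul(9, Pow(Add(-3, Mul(-3, Pow(Rational(17, 4), Rational(1, 2)))), -1)))), 14) = Mul(Add(-4, Add(Mul(-19, Rational(-1, 21)), Mul(9, Pow(Add(-3, Mul(-3, Mul(Rational(1, 2), Pow(17, Rational(1, 2))))), -1)))), 14) = Mul(Add(-4, Add(Rational(19, 21), Mul(9, Pow(Add(-3, Mul(Rational(-3, 2), Pow(17, Rational(1, 2)))), -1)))), 14) = Mul(Add(Rational(-65, 21), Mul(9, Pow(Add(-3, Mul(Rational(-3, 2), Pow(17, Rational(1, 2)))), -1))), 14) = Add(Rational(-130, 3), Mul(126, Pow(Add(-3, Mul(Rational(-3, 2), Pow(17, Rational(1, 2)))), -1)))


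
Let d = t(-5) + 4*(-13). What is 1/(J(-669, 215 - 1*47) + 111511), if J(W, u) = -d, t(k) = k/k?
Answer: 1/111562 ≈ 8.9636e-6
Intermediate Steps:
t(k) = 1
d = -51 (d = 1 + 4*(-13) = 1 - 52 = -51)
J(W, u) = 51 (J(W, u) = -1*(-51) = 51)
1/(J(-669, 215 - 1*47) + 111511) = 1/(51 + 111511) = 1/111562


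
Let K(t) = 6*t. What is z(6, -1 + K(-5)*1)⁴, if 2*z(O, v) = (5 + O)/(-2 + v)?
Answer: 1/1296 ≈ 0.00077160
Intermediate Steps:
z(O, v) = (5 + O)/(2*(-2 + v)) (z(O, v) = ((5 + O)/(-2 + v))/2 = (5 + O)/(2*(-2 + v)))
z(6, -1 + K(-5)*1)⁴ = ((5 + 6)/(2*(-2 + (-1 + (6*(-5))*1))))⁴ = ((½)*11/(-2 + (-1 - 30*1)))⁴ = ((½)*11/(-2 + (-1 - 30)))⁴ = ((½)*11/(-2 - 31))⁴ = ((½)*11/(-33))⁴ = ((½)*(-1/33)*11)⁴ = (-⅙)⁴ = 1/1296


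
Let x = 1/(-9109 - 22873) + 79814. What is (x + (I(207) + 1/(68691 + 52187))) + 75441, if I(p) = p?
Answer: 150250921355414/966480049 ≈ 1.5546e+5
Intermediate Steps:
x = 2552611347/31982 (x = 1/(-31982) + 79814 = -1/31982 + 79814 = 2552611347/31982 ≈ 79814.)
(x + (I(207) + 1/(68691 + 52187))) + 75441 = (2552611347/31982 + (207 + 1/(68691 + 52187))) + 75441 = (2552611347/31982 + (207 + 1/120878)) + 75441 = (2552611347/31982 + 25021747/120878) + 75441 = 77338699978805/966480049 + 75441 = 150250921355414/966480049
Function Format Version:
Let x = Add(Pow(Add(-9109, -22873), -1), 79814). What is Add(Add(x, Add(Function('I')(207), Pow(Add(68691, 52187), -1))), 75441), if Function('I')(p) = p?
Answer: Rational(150250921355414, 966480049) ≈ 1.5546e+5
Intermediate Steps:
x = Rational(2552611347, 31982) (x = Add(Pow(-31982, -1), 79814) = Add(Rational(-1, 31982), 79814) = Rational(2552611347, 31982) ≈ 79814.)
Add(Add(x, Add(Function('I')(207), Pow(Add(68691, 52187), -1))), 75441) = Add(Add(Rational(2552611347, 31982), Add(207, Pow(Add(68691, 52187), -1))), 75441) = Add(Add(Rational(2552611347, 31982), Add(207, Pow(120878, -1))), 75441) = Add(Add(Rational(2552611347, 31982), Add(207, Rational(1, 120878))), 75441) = Add(Add(Rational(2552611347, 31982), Rational(25021747, 120878)), 75441) = Add(Rational(77338699978805, 966480049), 75441) = Rational(150250921355414, 966480049)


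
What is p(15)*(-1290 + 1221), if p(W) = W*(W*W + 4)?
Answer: -237015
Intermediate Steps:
p(W) = W*(4 + W**2) (p(W) = W*(W**2 + 4) = W*(4 + W**2))
p(15)*(-1290 + 1221) = (15*(4 + 15**2))*(-1290 + 1221) = (15*(4 + 225))*(-69) = (15*229)*(-69) = 3435*(-69) = -237015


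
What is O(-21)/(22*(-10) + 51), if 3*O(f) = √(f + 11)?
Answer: -I*√10/507 ≈ -0.0062372*I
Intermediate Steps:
O(f) = √(11 + f)/3 (O(f) = √(f + 11)/3 = √(11 + f)/3)
O(-21)/(22*(-10) + 51) = (√(11 - 21)/3)/(22*(-10) + 51) = (√(-10)/3)/(-220 + 51) = ((I*√10)/3)/(-169) = (I*√10/3)*(-1/169) = -I*√10/507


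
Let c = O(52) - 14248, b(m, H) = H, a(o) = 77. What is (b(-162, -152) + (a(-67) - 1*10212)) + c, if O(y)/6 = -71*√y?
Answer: -24535 - 852*√13 ≈ -27607.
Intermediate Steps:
O(y) = -426*√y (O(y) = 6*(-71*√y) = -426*√y)
c = -14248 - 852*√13 (c = -852*√13 - 14248 = -14248 - 852*√13 ≈ -17320.)
(b(-162, -152) + (a(-67) - 1*10212)) + c = (-152 + (77 - 1*10212)) + (-14248 - 852*√13) = (-152 + (77 - 10212)) + (-14248 - 852*√13) = (-152 - 10135) + (-14248 - 852*√13) = -10287 + (-14248 - 852*√13) = -24535 - 852*√13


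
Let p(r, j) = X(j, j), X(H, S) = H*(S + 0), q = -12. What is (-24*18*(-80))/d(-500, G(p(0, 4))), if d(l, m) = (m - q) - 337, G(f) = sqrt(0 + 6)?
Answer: -11232000/105619 - 34560*sqrt(6)/105619 ≈ -107.15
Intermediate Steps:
X(H, S) = H*S
p(r, j) = j**2 (p(r, j) = j*j = j**2)
G(f) = sqrt(6)
d(l, m) = -325 + m (d(l, m) = (m - 1*(-12)) - 337 = (m + 12) - 337 = (12 + m) - 337 = -325 + m)
(-24*18*(-80))/d(-500, G(p(0, 4))) = (-24*18*(-80))/(-325 + sqrt(6)) = (-432*(-80))/(-325 + sqrt(6)) = 34560/(-325 + sqrt(6))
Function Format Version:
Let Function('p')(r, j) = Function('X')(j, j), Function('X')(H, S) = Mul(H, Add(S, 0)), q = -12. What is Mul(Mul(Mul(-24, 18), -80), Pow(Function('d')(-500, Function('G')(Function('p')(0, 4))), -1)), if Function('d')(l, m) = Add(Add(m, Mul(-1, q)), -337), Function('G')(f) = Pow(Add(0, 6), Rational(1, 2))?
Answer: Add(Rational(-11232000, 105619), Mul(Rational(-34560, 105619), Pow(6, Rational(1, 2)))) ≈ -107.15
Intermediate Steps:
Function('X')(H, S) = Mul(H, S)
Function('p')(r, j) = Pow(j, 2) (Function('p')(r, j) = Mul(j, j) = Pow(j, 2))
Function('G')(f) = Pow(6, Rational(1, 2))
Function('d')(l, m) = Add(-325, m) (Function('d')(l, m) = Add(Add(m, Mul(-1, -12)), -337) = Add(Add(m, 12), -337) = Add(Add(12, m), -337) = Add(-325, m))
Mul(Mul(Mul(-24, 18), -80), Pow(Function('d')(-500, Function('G')(Function('p')(0, 4))), -1)) = Mul(Mul(Mul(-24, 18), -80), Pow(Add(-325, Pow(6, Rational(1, 2))), -1)) = Mul(Mul(-432, -80), Pow(Add(-325, Pow(6, Rational(1, 2))), -1)) = Mul(34560, Pow(Add(-325, Pow(6, Rational(1, 2))), -1))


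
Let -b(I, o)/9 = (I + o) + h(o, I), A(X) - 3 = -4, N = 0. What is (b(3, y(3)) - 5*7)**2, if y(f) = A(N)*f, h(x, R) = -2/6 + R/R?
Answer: 1681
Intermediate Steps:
A(X) = -1 (A(X) = 3 - 4 = -1)
h(x, R) = 2/3 (h(x, R) = -2*1/6 + 1 = -1/3 + 1 = 2/3)
y(f) = -f
b(I, o) = -6 - 9*I - 9*o (b(I, o) = -9*((I + o) + 2/3) = -9*(2/3 + I + o) = -6 - 9*I - 9*o)
(b(3, y(3)) - 5*7)**2 = ((-6 - 9*3 - (-9)*3) - 5*7)**2 = ((-6 - 27 - 9*(-3)) - 35)**2 = ((-6 - 27 + 27) - 35)**2 = (-6 - 35)**2 = (-41)**2 = 1681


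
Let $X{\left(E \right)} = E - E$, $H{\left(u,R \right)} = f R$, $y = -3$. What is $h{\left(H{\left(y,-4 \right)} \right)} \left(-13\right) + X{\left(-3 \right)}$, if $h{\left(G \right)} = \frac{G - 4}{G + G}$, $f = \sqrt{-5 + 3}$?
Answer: $- \frac{13}{2} + \frac{13 i \sqrt{2}}{4} \approx -6.5 + 4.5962 i$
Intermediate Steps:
$f = i \sqrt{2}$ ($f = \sqrt{-2} = i \sqrt{2} \approx 1.4142 i$)
$H{\left(u,R \right)} = i R \sqrt{2}$ ($H{\left(u,R \right)} = i \sqrt{2} R = i R \sqrt{2}$)
$X{\left(E \right)} = 0$
$h{\left(G \right)} = \frac{-4 + G}{2 G}$
$h{\left(H{\left(y,-4 \right)} \right)} \left(-13\right) + X{\left(-3 \right)} = \frac{-4 + i \left(-4\right) \sqrt{2}}{2 i \left(-4\right) \sqrt{2}} \left(-13\right) + 0 = \frac{-4 - 4 i \sqrt{2}}{2 \left(- 4 i \sqrt{2}\right)} \left(-13\right) + 0 = \frac{\frac{i \sqrt{2}}{8} \left(-4 - 4 i \sqrt{2}\right)}{2} \left(-13\right) + 0 = \frac{i \sqrt{2} \left(-4 - 4 i \sqrt{2}\right)}{16} \left(-13\right) + 0 = - \frac{13 i \sqrt{2} \left(-4 - 4 i \sqrt{2}\right)}{16} + 0 = - \frac{13 i \sqrt{2} \left(-4 - 4 i \sqrt{2}\right)}{16}$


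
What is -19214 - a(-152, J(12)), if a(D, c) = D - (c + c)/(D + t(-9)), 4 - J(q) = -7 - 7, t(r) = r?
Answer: -3069018/161 ≈ -19062.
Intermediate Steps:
J(q) = 18 (J(q) = 4 - (-7 - 7) = 4 - 1*(-14) = 4 + 14 = 18)
a(D, c) = D - 2*c/(-9 + D) (a(D, c) = D - (c + c)/(D - 9) = D - 2*c/(-9 + D))
-19214 - a(-152, J(12)) = -19214 - ((-152)² - 9*(-152) - 2*18)/(-9 - 152) = -19214 - (23104 + 1368 - 36)/(-161) = -19214 - (-1)*24436/161 = -19214 - 1*(-24436/161) = -19214 + 24436/161 = -3069018/161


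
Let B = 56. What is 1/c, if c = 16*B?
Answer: 1/896 ≈ 0.0011161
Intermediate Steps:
c = 896 (c = 16*56 = 896)
1/c = 1/896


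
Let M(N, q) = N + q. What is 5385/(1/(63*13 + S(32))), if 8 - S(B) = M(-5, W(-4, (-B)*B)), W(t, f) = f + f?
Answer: 15508800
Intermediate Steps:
W(t, f) = 2*f
S(B) = 13 + 2*B² (S(B) = 8 - (-5 + 2*((-B)*B)) = 8 - (-5 + 2*(-B²)) = 8 - (-5 - 2*B²) = 8 + (5 + 2*B²) = 13 + 2*B²)
5385/(1/(63*13 + S(32))) = 5385/(1/(63*13 + (13 + 2*32²))) = 5385/(1/(819 + (13 + 2*1024))) = 5385/(1/(819 + (13 + 2048))) = 5385/(1/(819 + 2061)) = 5385/(1/2880) = 5385*2880 = 15508800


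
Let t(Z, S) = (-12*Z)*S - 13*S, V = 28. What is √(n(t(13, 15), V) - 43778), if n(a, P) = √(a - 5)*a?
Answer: √(-43778 - 5070*I*√635) ≈ 213.63 - 299.02*I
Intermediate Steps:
t(Z, S) = -13*S - 12*S*Z (t(Z, S) = -12*S*Z - 13*S = -13*S - 12*S*Z)
n(a, P) = a*√(-5 + a) (n(a, P) = √(-5 + a)*a = a*√(-5 + a))
√(n(t(13, 15), V) - 43778) = √((-1*15*(13 + 12*13))*√(-5 - 1*15*(13 + 12*13)) - 43778) = √((-1*15*(13 + 156))*√(-5 - 1*15*(13 + 156)) - 43778) = √((-1*15*169)*√(-5 - 1*15*169) - 43778) = √(-2535*√(-5 - 2535) - 43778) = √(-5070*I*√635 - 43778) = √(-43778 - 5070*I*√635)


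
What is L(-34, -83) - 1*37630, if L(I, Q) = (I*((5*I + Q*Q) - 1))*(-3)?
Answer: 647606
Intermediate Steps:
L(I, Q) = -3*I*(-1 + Q**2 + 5*I) (L(I, Q) = (I*((5*I + Q**2) - 1))*(-3) = (I*((Q**2 + 5*I) - 1))*(-3) = (I*(-1 + Q**2 + 5*I))*(-3) = -3*I*(-1 + Q**2 + 5*I))
L(-34, -83) - 1*37630 = 3*(-34)*(1 - 1*(-83)**2 - 5*(-34)) - 1*37630 = 3*(-34)*(1 - 1*6889 + 170) - 37630 = 3*(-34)*(1 - 6889 + 170) - 37630 = 3*(-34)*(-6718) - 37630 = 685236 - 37630 = 647606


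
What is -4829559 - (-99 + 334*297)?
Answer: -4928658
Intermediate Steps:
-4829559 - (-99 + 334*297) = -4829559 - (-99 + 99198) = -4829559 - 1*99099 = -4829559 - 99099 = -4928658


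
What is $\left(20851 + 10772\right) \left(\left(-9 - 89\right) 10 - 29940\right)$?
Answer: $-977783160$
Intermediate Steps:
$\left(20851 + 10772\right) \left(\left(-9 - 89\right) 10 - 29940\right) = 31623 \left(\left(-98\right) 10 - 29940\right) = 31623 \left(-980 - 29940\right) = 31623 \left(-30920\right) = -977783160$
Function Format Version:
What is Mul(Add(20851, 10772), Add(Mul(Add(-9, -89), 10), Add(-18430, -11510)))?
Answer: -977783160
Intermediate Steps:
Mul(Add(20851, 10772), Add(Mul(Add(-9, -89), 10), Add(-18430, -11510))) = Mul(31623, Add(Mul(-98, 10), -29940)) = Mul(31623, Add(-980, -29940)) = Mul(31623, -30920) = -977783160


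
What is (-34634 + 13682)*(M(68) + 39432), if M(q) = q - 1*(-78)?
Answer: -829238256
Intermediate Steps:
M(q) = 78 + q (M(q) = q + 78 = 78 + q)
(-34634 + 13682)*(M(68) + 39432) = (-34634 + 13682)*((78 + 68) + 39432) = -20952*(146 + 39432) = -20952*39578 = -829238256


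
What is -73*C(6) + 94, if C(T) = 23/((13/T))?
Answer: -8852/13 ≈ -680.92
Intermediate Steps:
C(T) = 23*T/13 (C(T) = 23*(T/13) = 23*T/13)
-73*C(6) + 94 = -1679*6/13 + 94 = -73*138/13 + 94 = -10074/13 + 94 = -8852/13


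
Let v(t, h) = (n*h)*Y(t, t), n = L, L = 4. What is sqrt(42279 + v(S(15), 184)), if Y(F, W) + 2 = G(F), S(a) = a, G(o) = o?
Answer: sqrt(51847) ≈ 227.70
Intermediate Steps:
n = 4
Y(F, W) = -2 + F
v(t, h) = 4*h*(-2 + t) (v(t, h) = (4*h)*(-2 + t) = 4*h*(-2 + t))
sqrt(42279 + v(S(15), 184)) = sqrt(42279 + 4*184*(-2 + 15)) = sqrt(42279 + 4*184*13) = sqrt(42279 + 9568) = sqrt(51847)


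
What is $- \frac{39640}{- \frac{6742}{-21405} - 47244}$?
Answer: $\frac{424247100}{505625539} \approx 0.83905$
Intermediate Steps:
$- \frac{39640}{- \frac{6742}{-21405} - 47244} = - \frac{39640}{\left(-6742\right) \left(- \frac{1}{21405}\right) - 47244} = - \frac{39640}{\frac{6742}{21405} - 47244} = - \frac{39640}{- \frac{1011251078}{21405}} = \left(-39640\right) \left(- \frac{21405}{1011251078}\right) = \frac{424247100}{505625539}$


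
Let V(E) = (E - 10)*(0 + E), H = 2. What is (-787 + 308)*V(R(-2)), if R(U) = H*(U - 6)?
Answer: -199264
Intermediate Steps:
R(U) = -12 + 2*U (R(U) = 2*(U - 6) = 2*(-6 + U) = -12 + 2*U)
V(E) = E*(-10 + E) (V(E) = (-10 + E)*E = E*(-10 + E))
(-787 + 308)*V(R(-2)) = (-787 + 308)*((-12 + 2*(-2))*(-10 + (-12 + 2*(-2)))) = -479*(-12 - 4)*(-10 + (-12 - 4)) = -(-7664)*(-10 - 16) = -(-7664)*(-26) = -479*416 = -199264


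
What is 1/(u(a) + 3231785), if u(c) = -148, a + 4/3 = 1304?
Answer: 1/3231637 ≈ 3.0944e-7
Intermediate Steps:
a = 3908/3 (a = -4/3 + 1304 = 3908/3 ≈ 1302.7)
1/(u(a) + 3231785) = 1/(-148 + 3231785) = 1/3231637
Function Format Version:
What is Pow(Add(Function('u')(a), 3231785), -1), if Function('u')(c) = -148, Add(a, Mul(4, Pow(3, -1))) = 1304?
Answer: Rational(1, 3231637) ≈ 3.0944e-7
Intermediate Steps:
a = Rational(3908, 3) (a = Add(Rational(-4, 3), 1304) = Rational(3908, 3) ≈ 1302.7)
Pow(Add(Function('u')(a), 3231785), -1) = Pow(Add(-148, 3231785), -1) = Pow(3231637, -1) = Rational(1, 3231637)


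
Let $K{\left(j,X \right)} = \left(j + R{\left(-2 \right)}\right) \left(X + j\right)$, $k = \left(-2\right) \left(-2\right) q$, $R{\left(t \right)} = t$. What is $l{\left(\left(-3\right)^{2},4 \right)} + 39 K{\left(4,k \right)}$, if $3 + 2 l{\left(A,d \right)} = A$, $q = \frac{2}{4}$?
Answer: $471$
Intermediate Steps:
$q = \frac{1}{2}$ ($q = 2 \cdot \frac{1}{4} = \frac{1}{2} \approx 0.5$)
$l{\left(A,d \right)} = - \frac{3}{2} + \frac{A}{2}$
$k = 2$ ($k = \left(-2\right) \left(-2\right) \frac{1}{2} = 4 \cdot \frac{1}{2} = 2$)
$K{\left(j,X \right)} = \left(-2 + j\right) \left(X + j\right)$ ($K{\left(j,X \right)} = \left(j - 2\right) \left(X + j\right) = \left(-2 + j\right) \left(X + j\right)$)
$l{\left(\left(-3\right)^{2},4 \right)} + 39 K{\left(4,k \right)} = \left(- \frac{3}{2} + \frac{\left(-3\right)^{2}}{2}\right) + 39 \left(4^{2} - 4 - 8 + 2 \cdot 4\right) = \left(- \frac{3}{2} + \frac{1}{2} \cdot 9\right) + 39 \left(16 - 4 - 8 + 8\right) = \left(- \frac{3}{2} + \frac{9}{2}\right) + 39 \cdot 12 = 3 + 468 = 471$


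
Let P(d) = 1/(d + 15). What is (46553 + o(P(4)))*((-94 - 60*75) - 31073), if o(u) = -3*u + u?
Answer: -31547639835/19 ≈ -1.6604e+9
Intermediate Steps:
P(d) = 1/(15 + d)
o(u) = -2*u
(46553 + o(P(4)))*((-94 - 60*75) - 31073) = (46553 - 2/(15 + 4))*((-94 - 60*75) - 31073) = (46553 - 2/19)*((-94 - 4500) - 31073) = (46553 - 2*1/19)*(-4594 - 31073) = (46553 - 2/19)*(-35667) = (884505/19)*(-35667) = -31547639835/19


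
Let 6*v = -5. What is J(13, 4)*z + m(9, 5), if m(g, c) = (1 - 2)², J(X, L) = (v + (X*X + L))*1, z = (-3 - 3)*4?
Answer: -4131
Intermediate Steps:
v = -⅚ (v = (⅙)*(-5) = -⅚ ≈ -0.83333)
z = -24 (z = -6*4 = -24)
J(X, L) = -⅚ + L + X² (J(X, L) = (-⅚ + (X*X + L))*1 = (-⅚ + (X² + L))*1 = (-⅚ + (L + X²))*1 = (-⅚ + L + X²)*1 = -⅚ + L + X²)
m(g, c) = 1 (m(g, c) = (-1)² = 1)
J(13, 4)*z + m(9, 5) = (-⅚ + 4 + 13²)*(-24) + 1 = (-⅚ + 4 + 169)*(-24) + 1 = (1033/6)*(-24) + 1 = -4132 + 1 = -4131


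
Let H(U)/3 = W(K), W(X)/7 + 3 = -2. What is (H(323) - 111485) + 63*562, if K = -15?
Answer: -76184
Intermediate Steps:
W(X) = -35 (W(X) = -21 + 7*(-2) = -21 - 14 = -35)
H(U) = -105 (H(U) = 3*(-35) = -105)
(H(323) - 111485) + 63*562 = (-105 - 111485) + 63*562 = -111590 + 35406 = -76184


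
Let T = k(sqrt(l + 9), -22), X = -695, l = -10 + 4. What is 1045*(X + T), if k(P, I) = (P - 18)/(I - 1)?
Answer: -16685515/23 - 1045*sqrt(3)/23 ≈ -7.2554e+5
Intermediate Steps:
l = -6
k(P, I) = (-18 + P)/(-1 + I)
T = 18/23 - sqrt(3)/23 (T = (-18 + sqrt(-6 + 9))/(-1 - 22) = (-18 + sqrt(3))/(-23) = -(-18 + sqrt(3))/23 = 18/23 - sqrt(3)/23 ≈ 0.70730)
1045*(X + T) = 1045*(-695 + (18/23 - sqrt(3)/23)) = 1045*(-15967/23 - sqrt(3)/23) = -16685515/23 - 1045*sqrt(3)/23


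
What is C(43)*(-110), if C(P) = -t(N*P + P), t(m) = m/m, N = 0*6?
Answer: 110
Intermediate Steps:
N = 0
t(m) = 1
C(P) = -1 (C(P) = -1*1 = -1)
C(43)*(-110) = -1*(-110) = 110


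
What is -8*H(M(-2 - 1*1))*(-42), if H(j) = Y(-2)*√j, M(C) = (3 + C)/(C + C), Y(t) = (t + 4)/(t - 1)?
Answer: 0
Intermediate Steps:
Y(t) = (4 + t)/(-1 + t)
M(C) = (3 + C)/(2*C) (M(C) = (3 + C)/((2*C)) = (3 + C)*(1/(2*C)) = (3 + C)/(2*C))
H(j) = -2*√j/3 (H(j) = ((4 - 2)/(-1 - 2))*√j = (2/(-3))*√j = (-⅓*2)*√j = -2*√j/3)
-8*H(M(-2 - 1*1))*(-42) = -(-16)*√((3 + (-2 - 1*1))/(2*(-2 - 1*1)))/3*(-42) = -(-16)*√((3 + (-2 - 1))/(2*(-2 - 1)))/3*(-42) = -(-16)*√((½)*(3 - 3)/(-3))/3*(-42) = -(-16)*√((½)*(-⅓)*0)/3*(-42) = -(-16)*√0/3*(-42) = -(-16)*0/3*(-42) = -8*0*(-42) = 0*(-42) = 0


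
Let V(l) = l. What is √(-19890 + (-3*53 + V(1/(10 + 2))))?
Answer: I*√721761/6 ≈ 141.59*I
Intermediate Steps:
√(-19890 + (-3*53 + V(1/(10 + 2)))) = √(-19890 + (-3*53 + 1/(10 + 2))) = √(-19890 + (-159 + 1/12)) = √(-19890 - 1907/12) = √(-240587/12) = I*√721761/6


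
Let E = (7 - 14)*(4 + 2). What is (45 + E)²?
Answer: 9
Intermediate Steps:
E = -42 (E = -7*6 = -42)
(45 + E)² = (45 - 42)² = 3² = 9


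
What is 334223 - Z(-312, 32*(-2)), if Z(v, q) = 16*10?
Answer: 334063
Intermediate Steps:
Z(v, q) = 160
334223 - Z(-312, 32*(-2)) = 334223 - 1*160 = 334223 - 160 = 334063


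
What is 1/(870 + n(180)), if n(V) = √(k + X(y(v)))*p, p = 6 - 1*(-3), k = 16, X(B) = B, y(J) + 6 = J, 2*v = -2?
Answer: 1/897 ≈ 0.0011148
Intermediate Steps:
v = -1 (v = (½)*(-2) = -1)
y(J) = -6 + J
p = 9 (p = 6 + 3 = 9)
n(V) = 27 (n(V) = √(16 + (-6 - 1))*9 = √(16 - 7)*9 = √9*9 = 3*9 = 27)
1/(870 + n(180)) = 1/(870 + 27) = 1/897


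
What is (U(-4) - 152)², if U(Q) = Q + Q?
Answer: 25600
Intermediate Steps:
U(Q) = 2*Q
(U(-4) - 152)² = (2*(-4) - 152)² = (-8 - 152)² = (-160)² = 25600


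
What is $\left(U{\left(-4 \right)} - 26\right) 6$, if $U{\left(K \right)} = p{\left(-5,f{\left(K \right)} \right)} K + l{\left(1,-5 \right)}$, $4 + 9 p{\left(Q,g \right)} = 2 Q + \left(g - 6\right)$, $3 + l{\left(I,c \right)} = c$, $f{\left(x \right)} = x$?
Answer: $-140$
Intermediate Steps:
$l{\left(I,c \right)} = -3 + c$
$p{\left(Q,g \right)} = - \frac{10}{9} + \frac{g}{9} + \frac{2 Q}{9}$ ($p{\left(Q,g \right)} = - \frac{4}{9} + \frac{2 Q + \left(g - 6\right)}{9} = - \frac{4}{9} + \frac{2 Q + \left(-6 + g\right)}{9} = - \frac{4}{9} + \frac{-6 + g + 2 Q}{9} = - \frac{4}{9} + \left(- \frac{2}{3} + \frac{g}{9} + \frac{2 Q}{9}\right) = - \frac{10}{9} + \frac{g}{9} + \frac{2 Q}{9}$)
$U{\left(K \right)} = -8 + K \left(- \frac{20}{9} + \frac{K}{9}\right)$ ($U{\left(K \right)} = \left(- \frac{10}{9} + \frac{K}{9} + \frac{2}{9} \left(-5\right)\right) K - 8 = \left(- \frac{10}{9} + \frac{K}{9} - \frac{10}{9}\right) K - 8 = \left(- \frac{20}{9} + \frac{K}{9}\right) K - 8 = K \left(- \frac{20}{9} + \frac{K}{9}\right) - 8 = -8 + K \left(- \frac{20}{9} + \frac{K}{9}\right)$)
$\left(U{\left(-4 \right)} - 26\right) 6 = \left(\left(-8 + \frac{1}{9} \left(-4\right) \left(-20 - 4\right)\right) - 26\right) 6 = \left(\left(-8 + \frac{1}{9} \left(-4\right) \left(-24\right)\right) + \left(-55 + 29\right)\right) 6 = \left(\left(-8 + \frac{32}{3}\right) - 26\right) 6 = \left(\frac{8}{3} - 26\right) 6 = \left(- \frac{70}{3}\right) 6 = -140$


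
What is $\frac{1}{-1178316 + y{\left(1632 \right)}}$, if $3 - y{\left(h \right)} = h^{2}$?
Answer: $- \frac{1}{3841737} \approx -2.603 \cdot 10^{-7}$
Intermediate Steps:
$y{\left(h \right)} = 3 - h^{2}$
$\frac{1}{-1178316 + y{\left(1632 \right)}} = \frac{1}{-1178316 + \left(3 - 1632^{2}\right)} = \frac{1}{-1178316 + \left(3 - 2663424\right)} = \frac{1}{-1178316 - 2663421} = \frac{1}{-3841737} = - \frac{1}{3841737}$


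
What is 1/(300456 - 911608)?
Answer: -1/611152 ≈ -1.6363e-6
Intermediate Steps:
1/(300456 - 911608) = 1/(-611152) = -1/611152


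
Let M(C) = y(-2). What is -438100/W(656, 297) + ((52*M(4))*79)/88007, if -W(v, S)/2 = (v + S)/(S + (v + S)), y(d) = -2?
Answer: 24097408857652/83870671 ≈ 2.8732e+5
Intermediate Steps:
M(C) = -2
W(v, S) = -2*(S + v)/(v + 2*S) (W(v, S) = -2*(v + S)/(S + (v + S)) = -2*(S + v)/(S + (S + v)) = -2*(S + v)/(v + 2*S))
-438100/W(656, 297) + ((52*M(4))*79)/88007 = -438100*(656 + 2*297)/(2*(-1*297 - 1*656)) + ((52*(-2))*79)/88007 = -438100*(656 + 594)/(2*(-297 - 656)) - 104*79*(1/88007) = -438100/(2*(-953)/1250) - 8216*1/88007 = -438100/(2*(1/1250)*(-953)) - 8216/88007 = -438100/(-953/625) - 8216/88007 = -438100*(-625/953) - 8216/88007 = 273812500/953 - 8216/88007 = 24097408857652/83870671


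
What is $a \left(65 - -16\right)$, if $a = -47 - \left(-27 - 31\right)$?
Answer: $891$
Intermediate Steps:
$a = 11$ ($a = -47 - \left(-27 - 31\right) = -47 - -58 = -47 + 58 = 11$)
$a \left(65 - -16\right) = 11 \left(65 - -16\right) = 11 \left(65 + 16\right) = 11 \cdot 81 = 891$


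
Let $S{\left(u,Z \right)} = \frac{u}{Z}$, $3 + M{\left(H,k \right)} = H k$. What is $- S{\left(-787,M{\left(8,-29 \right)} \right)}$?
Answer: $- \frac{787}{235} \approx -3.3489$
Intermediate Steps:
$M{\left(H,k \right)} = -3 + H k$
$- S{\left(-787,M{\left(8,-29 \right)} \right)} = - \frac{-787}{-3 + 8 \left(-29\right)} = - \frac{-787}{-3 - 232} = - \frac{-787}{-235} = - \frac{\left(-787\right) \left(-1\right)}{235} = \left(-1\right) \frac{787}{235} = - \frac{787}{235}$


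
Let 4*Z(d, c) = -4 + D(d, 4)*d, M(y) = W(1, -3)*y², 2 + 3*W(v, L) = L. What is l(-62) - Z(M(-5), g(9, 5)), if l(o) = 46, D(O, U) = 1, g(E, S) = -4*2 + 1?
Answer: 689/12 ≈ 57.417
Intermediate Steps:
W(v, L) = -⅔ + L/3
g(E, S) = -7 (g(E, S) = -8 + 1 = -7)
M(y) = -5*y²/3 (M(y) = (-⅔ + (⅓)*(-3))*y² = (-⅔ - 1)*y² = -5*y²/3)
Z(d, c) = -1 + d/4 (Z(d, c) = (-4 + 1*d)/4 = (-4 + d)/4 = -1 + d/4)
l(-62) - Z(M(-5), g(9, 5)) = 46 - (-1 + (-5/3*(-5)²)/4) = 46 - (-1 + (-5/3*25)/4) = 46 - (-1 + (¼)*(-125/3)) = 46 - (-1 - 125/12) = 46 - 1*(-137/12) = 46 + 137/12 = 689/12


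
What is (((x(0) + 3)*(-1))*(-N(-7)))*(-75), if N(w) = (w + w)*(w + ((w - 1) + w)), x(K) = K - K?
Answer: -69300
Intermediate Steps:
x(K) = 0
N(w) = 2*w*(-1 + 3*w) (N(w) = (2*w)*(w + ((-1 + w) + w)) = (2*w)*(w + (-1 + 2*w)) = (2*w)*(-1 + 3*w) = 2*w*(-1 + 3*w))
(((x(0) + 3)*(-1))*(-N(-7)))*(-75) = (((0 + 3)*(-1))*(-2*(-7)*(-1 + 3*(-7))))*(-75) = ((3*(-1))*(-2*(-7)*(-1 - 21)))*(-75) = -(-3)*2*(-7)*(-22)*(-75) = -(-3)*308*(-75) = -3*(-308)*(-75) = 924*(-75) = -69300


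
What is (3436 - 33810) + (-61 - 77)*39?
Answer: -35756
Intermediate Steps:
(3436 - 33810) + (-61 - 77)*39 = -30374 - 138*39 = -30374 - 5382 = -35756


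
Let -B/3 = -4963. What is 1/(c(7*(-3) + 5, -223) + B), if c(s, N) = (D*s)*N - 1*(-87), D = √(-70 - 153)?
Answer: 117/23931326 - 223*I*√223/191450608 ≈ 4.889e-6 - 1.7394e-5*I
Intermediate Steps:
D = I*√223 (D = √(-223) = I*√223 ≈ 14.933*I)
B = 14889 (B = -3*(-4963) = 14889)
c(s, N) = 87 + I*N*s*√223 (c(s, N) = ((I*√223)*s)*N - 1*(-87) = (I*s*√223)*N + 87 = I*N*s*√223 + 87 = 87 + I*N*s*√223)
1/(c(7*(-3) + 5, -223) + B) = 1/((87 + I*(-223)*(7*(-3) + 5)*√223) + 14889) = 1/((87 + I*(-223)*(-21 + 5)*√223) + 14889) = 1/((87 + I*(-223)*(-16)*√223) + 14889) = 1/((87 + 3568*I*√223) + 14889) = 1/(14976 + 3568*I*√223)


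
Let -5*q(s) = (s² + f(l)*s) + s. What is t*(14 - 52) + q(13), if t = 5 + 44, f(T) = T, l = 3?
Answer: -9531/5 ≈ -1906.2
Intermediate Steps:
q(s) = -4*s/5 - s²/5 (q(s) = -((s² + 3*s) + s)/5 = -(s² + 4*s)/5 = -4*s/5 - s²/5)
t = 49
t*(14 - 52) + q(13) = 49*(14 - 52) - ⅕*13*(4 + 13) = 49*(-38) - ⅕*13*17 = -1862 - 221/5 = -9531/5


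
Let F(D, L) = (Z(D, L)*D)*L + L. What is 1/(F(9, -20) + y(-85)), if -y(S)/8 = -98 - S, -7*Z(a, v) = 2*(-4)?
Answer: -7/852 ≈ -0.0082160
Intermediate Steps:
Z(a, v) = 8/7 (Z(a, v) = -2*(-4)/7 = -⅐*(-8) = 8/7)
y(S) = 784 + 8*S (y(S) = -8*(-98 - S) = 784 + 8*S)
F(D, L) = L + 8*D*L/7 (F(D, L) = (8*D/7)*L + L = 8*D*L/7 + L = L + 8*D*L/7)
1/(F(9, -20) + y(-85)) = 1/((⅐)*(-20)*(7 + 8*9) + (784 + 8*(-85))) = 1/((⅐)*(-20)*(7 + 72) + (784 - 680)) = 1/((⅐)*(-20)*79 + 104) = 1/(-1580/7 + 104) = 1/(-852/7) = -7/852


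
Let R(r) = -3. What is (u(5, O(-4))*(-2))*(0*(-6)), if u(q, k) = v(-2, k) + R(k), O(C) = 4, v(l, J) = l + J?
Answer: 0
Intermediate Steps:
v(l, J) = J + l
u(q, k) = -5 + k (u(q, k) = (k - 2) - 3 = (-2 + k) - 3 = -5 + k)
(u(5, O(-4))*(-2))*(0*(-6)) = ((-5 + 4)*(-2))*(0*(-6)) = -1*(-2)*0 = 2*0 = 0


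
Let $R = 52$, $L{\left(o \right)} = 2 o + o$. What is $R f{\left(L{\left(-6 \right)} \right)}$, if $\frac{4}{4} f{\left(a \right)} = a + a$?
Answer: $-1872$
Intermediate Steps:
$L{\left(o \right)} = 3 o$
$f{\left(a \right)} = 2 a$ ($f{\left(a \right)} = a + a = 2 a$)
$R f{\left(L{\left(-6 \right)} \right)} = 52 \cdot 2 \cdot 3 \left(-6\right) = 52 \cdot 2 \left(-18\right) = 52 \left(-36\right) = -1872$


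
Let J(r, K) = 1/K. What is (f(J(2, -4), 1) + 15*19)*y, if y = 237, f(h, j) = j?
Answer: 67782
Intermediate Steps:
J(r, K) = 1/K
(f(J(2, -4), 1) + 15*19)*y = (1 + 15*19)*237 = (1 + 285)*237 = 286*237 = 67782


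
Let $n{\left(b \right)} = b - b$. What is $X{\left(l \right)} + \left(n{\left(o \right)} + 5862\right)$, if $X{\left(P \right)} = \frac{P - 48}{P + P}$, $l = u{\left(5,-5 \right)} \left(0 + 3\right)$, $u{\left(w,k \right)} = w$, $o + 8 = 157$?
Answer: $\frac{58609}{10} \approx 5860.9$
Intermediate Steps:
$o = 149$ ($o = -8 + 157 = 149$)
$n{\left(b \right)} = 0$
$l = 15$ ($l = 5 \left(0 + 3\right) = 5 \cdot 3 = 15$)
$X{\left(P \right)} = \frac{-48 + P}{2 P}$
$X{\left(l \right)} + \left(n{\left(o \right)} + 5862\right) = \frac{-48 + 15}{2 \cdot 15} + \left(0 + 5862\right) = \frac{1}{2} \cdot \frac{1}{15} \left(-33\right) + 5862 = - \frac{11}{10} + 5862 = \frac{58609}{10}$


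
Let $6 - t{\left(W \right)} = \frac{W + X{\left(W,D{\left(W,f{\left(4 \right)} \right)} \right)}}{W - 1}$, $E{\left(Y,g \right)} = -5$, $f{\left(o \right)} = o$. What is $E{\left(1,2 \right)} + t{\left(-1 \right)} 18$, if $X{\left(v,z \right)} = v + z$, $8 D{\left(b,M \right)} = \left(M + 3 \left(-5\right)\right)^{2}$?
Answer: $\frac{1769}{8} \approx 221.13$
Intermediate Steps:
$D{\left(b,M \right)} = \frac{\left(-15 + M\right)^{2}}{8}$ ($D{\left(b,M \right)} = \frac{\left(M + 3 \left(-5\right)\right)^{2}}{8} = \frac{\left(M - 15\right)^{2}}{8} = \frac{\left(-15 + M\right)^{2}}{8}$)
$t{\left(W \right)} = 6 - \frac{\frac{121}{8} + 2 W}{-1 + W}$ ($t{\left(W \right)} = 6 - \frac{W + \left(W + \frac{\left(-15 + 4\right)^{2}}{8}\right)}{W - 1} = 6 - \frac{W + \left(W + \frac{\left(-11\right)^{2}}{8}\right)}{-1 + W} = 6 - \frac{W + \left(W + \frac{1}{8} \cdot 121\right)}{-1 + W} = 6 - \frac{W + \left(W + \frac{121}{8}\right)}{-1 + W} = 6 - \frac{W + \left(\frac{121}{8} + W\right)}{-1 + W} = 6 - \frac{\frac{121}{8} + 2 W}{-1 + W}$)
$E{\left(1,2 \right)} + t{\left(-1 \right)} 18 = -5 + \frac{-169 + 32 \left(-1\right)}{8 \left(-1 - 1\right)} 18 = -5 + \frac{-169 - 32}{8 \left(-2\right)} 18 = -5 + \frac{1}{8} \left(- \frac{1}{2}\right) \left(-201\right) 18 = -5 + \frac{201}{16} \cdot 18 = -5 + \frac{1809}{8} = \frac{1769}{8}$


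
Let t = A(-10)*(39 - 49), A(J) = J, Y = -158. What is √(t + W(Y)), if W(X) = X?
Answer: I*√58 ≈ 7.6158*I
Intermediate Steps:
t = 100 (t = -10*(39 - 49) = -10*(-10) = 100)
√(t + W(Y)) = √(100 - 158) = √(-58) = I*√58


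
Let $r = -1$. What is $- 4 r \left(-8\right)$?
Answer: $-32$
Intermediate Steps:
$- 4 r \left(-8\right) = \left(-4\right) \left(-1\right) \left(-8\right) = 4 \left(-8\right) = -32$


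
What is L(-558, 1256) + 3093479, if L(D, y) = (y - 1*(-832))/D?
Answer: 95897733/31 ≈ 3.0935e+6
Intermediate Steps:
L(D, y) = (832 + y)/D (L(D, y) = (y + 832)/D = (832 + y)/D)
L(-558, 1256) + 3093479 = (832 + 1256)/(-558) + 3093479 = -1/558*2088 + 3093479 = -116/31 + 3093479 = 95897733/31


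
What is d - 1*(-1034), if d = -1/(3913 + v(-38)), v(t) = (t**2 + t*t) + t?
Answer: 6992941/6763 ≈ 1034.0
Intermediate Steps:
v(t) = t + 2*t**2 (v(t) = (t**2 + t**2) + t = 2*t**2 + t = t + 2*t**2)
d = -1/6763 (d = -1/(3913 - 38*(1 + 2*(-38))) = -1/(3913 - 38*(1 - 76)) = -1/(3913 - 38*(-75)) = -1/(3913 + 2850) = -1/6763 ≈ -0.00014786)
d - 1*(-1034) = -1/6763 - 1*(-1034) = -1/6763 + 1034 = 6992941/6763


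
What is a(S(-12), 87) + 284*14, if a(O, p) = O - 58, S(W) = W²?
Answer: 4062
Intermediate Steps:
a(O, p) = -58 + O
a(S(-12), 87) + 284*14 = (-58 + (-12)²) + 284*14 = (-58 + 144) + 3976 = 86 + 3976 = 4062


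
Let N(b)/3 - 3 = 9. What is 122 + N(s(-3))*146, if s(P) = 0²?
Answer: 5378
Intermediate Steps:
s(P) = 0
N(b) = 36 (N(b) = 9 + 3*9 = 9 + 27 = 36)
122 + N(s(-3))*146 = 122 + 36*146 = 122 + 5256 = 5378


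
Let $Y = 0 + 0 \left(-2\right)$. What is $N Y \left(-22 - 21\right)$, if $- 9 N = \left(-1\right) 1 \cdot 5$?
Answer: $0$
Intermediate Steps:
$Y = 0$ ($Y = 0 + 0 = 0$)
$N = \frac{5}{9}$ ($N = - \frac{\left(-1\right) 1 \cdot 5}{9} = - \frac{\left(-1\right) 5}{9} = \left(- \frac{1}{9}\right) \left(-5\right) = \frac{5}{9} \approx 0.55556$)
$N Y \left(-22 - 21\right) = \frac{5}{9} \cdot 0 \left(-22 - 21\right) = 0 \left(-22 - 21\right) = 0 \left(-43\right) = 0$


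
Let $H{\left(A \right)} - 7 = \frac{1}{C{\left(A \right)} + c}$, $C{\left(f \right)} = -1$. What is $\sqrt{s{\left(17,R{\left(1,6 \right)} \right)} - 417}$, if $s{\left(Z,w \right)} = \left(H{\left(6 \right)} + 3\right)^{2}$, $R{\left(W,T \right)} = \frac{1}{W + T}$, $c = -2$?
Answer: $\frac{4 i \sqrt{182}}{3} \approx 17.988 i$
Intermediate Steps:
$H{\left(A \right)} = \frac{20}{3}$ ($H{\left(A \right)} = 7 + \frac{1}{-1 - 2} = 7 + \frac{1}{-3} = 7 - \frac{1}{3} = \frac{20}{3}$)
$R{\left(W,T \right)} = \frac{1}{T + W}$
$s{\left(Z,w \right)} = \frac{841}{9}$ ($s{\left(Z,w \right)} = \left(\frac{20}{3} + 3\right)^{2} = \left(\frac{29}{3}\right)^{2} = \frac{841}{9}$)
$\sqrt{s{\left(17,R{\left(1,6 \right)} \right)} - 417} = \sqrt{\frac{841}{9} - 417} = \sqrt{- \frac{2912}{9}} = \frac{4 i \sqrt{182}}{3}$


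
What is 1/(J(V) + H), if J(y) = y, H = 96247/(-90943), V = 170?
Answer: 90943/15364063 ≈ 0.0059192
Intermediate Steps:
H = -96247/90943 (H = 96247*(-1/90943) = -96247/90943 ≈ -1.0583)
1/(J(V) + H) = 1/(170 - 96247/90943) = 1/(15364063/90943) = 90943/15364063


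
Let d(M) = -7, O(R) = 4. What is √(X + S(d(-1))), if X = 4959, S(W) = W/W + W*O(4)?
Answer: 6*√137 ≈ 70.228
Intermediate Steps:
S(W) = 1 + 4*W (S(W) = W/W + W*4 = 1 + 4*W)
√(X + S(d(-1))) = √(4959 + (1 + 4*(-7))) = √(4959 + (1 - 28)) = √(4959 - 27) = √4932 = 6*√137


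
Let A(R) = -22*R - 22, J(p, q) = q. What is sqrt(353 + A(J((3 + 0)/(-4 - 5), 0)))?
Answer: sqrt(331) ≈ 18.193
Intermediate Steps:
A(R) = -22 - 22*R
sqrt(353 + A(J((3 + 0)/(-4 - 5), 0))) = sqrt(353 + (-22 - 22*0)) = sqrt(353 + (-22 + 0)) = sqrt(353 - 22) = sqrt(331)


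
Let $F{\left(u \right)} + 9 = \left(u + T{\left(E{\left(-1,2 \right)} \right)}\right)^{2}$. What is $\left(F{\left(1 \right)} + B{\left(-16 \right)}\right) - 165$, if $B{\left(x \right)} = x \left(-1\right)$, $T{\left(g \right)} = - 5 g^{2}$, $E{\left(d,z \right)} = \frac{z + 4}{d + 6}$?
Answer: $- \frac{2989}{25} \approx -119.56$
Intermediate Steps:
$E{\left(d,z \right)} = \frac{4 + z}{6 + d}$
$B{\left(x \right)} = - x$
$F{\left(u \right)} = -9 + \left(- \frac{36}{5} + u\right)^{2}$ ($F{\left(u \right)} = -9 + \left(u - 5 \left(\frac{4 + 2}{6 - 1}\right)^{2}\right)^{2} = -9 + \left(u - 5 \left(\frac{1}{5} \cdot 6\right)^{2}\right)^{2} = -9 + \left(u - 5 \left(\frac{6}{5}\right)^{2}\right)^{2} = -9 + \left(u - \frac{36}{5}\right)^{2} = -9 + \left(- \frac{36}{5} + u\right)^{2}$)
$\left(F{\left(1 \right)} + B{\left(-16 \right)}\right) - 165 = \left(\left(-9 + \frac{\left(-36 + 5 \cdot 1\right)^{2}}{25}\right) - -16\right) - 165 = \left(\left(-9 + \frac{\left(-36 + 5\right)^{2}}{25}\right) + 16\right) - 165 = \left(\left(-9 + \frac{\left(-31\right)^{2}}{25}\right) + 16\right) - 165 = \left(\left(-9 + \frac{1}{25} \cdot 961\right) + 16\right) - 165 = \left(\left(-9 + \frac{961}{25}\right) + 16\right) - 165 = \left(\frac{736}{25} + 16\right) - 165 = \frac{1136}{25} - 165 = - \frac{2989}{25}$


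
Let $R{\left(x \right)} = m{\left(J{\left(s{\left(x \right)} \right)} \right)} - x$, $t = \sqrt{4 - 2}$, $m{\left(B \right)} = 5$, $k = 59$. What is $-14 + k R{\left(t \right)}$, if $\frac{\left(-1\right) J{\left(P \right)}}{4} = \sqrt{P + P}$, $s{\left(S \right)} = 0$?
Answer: $281 - 59 \sqrt{2} \approx 197.56$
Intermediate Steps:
$J{\left(P \right)} = - 4 \sqrt{2} \sqrt{P}$ ($J{\left(P \right)} = - 4 \sqrt{P + P} = - 4 \sqrt{2 P} = - 4 \sqrt{2} \sqrt{P}$)
$t = \sqrt{2} \approx 1.4142$
$R{\left(x \right)} = 5 - x$
$-14 + k R{\left(t \right)} = -14 + 59 \left(5 - \sqrt{2}\right) = -14 + \left(295 - 59 \sqrt{2}\right) = 281 - 59 \sqrt{2}$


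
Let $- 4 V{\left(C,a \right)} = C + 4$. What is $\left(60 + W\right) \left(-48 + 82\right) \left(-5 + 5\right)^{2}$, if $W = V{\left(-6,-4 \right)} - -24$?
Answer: $0$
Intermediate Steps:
$V{\left(C,a \right)} = -1 - \frac{C}{4}$ ($V{\left(C,a \right)} = - \frac{C + 4}{4} = - \frac{4 + C}{4} = -1 - \frac{C}{4}$)
$W = \frac{49}{2}$ ($W = \left(-1 - - \frac{3}{2}\right) - -24 = \left(-1 + \frac{3}{2}\right) + 24 = \frac{1}{2} + 24 = \frac{49}{2} \approx 24.5$)
$\left(60 + W\right) \left(-48 + 82\right) \left(-5 + 5\right)^{2} = \left(60 + \frac{49}{2}\right) \left(-48 + 82\right) \left(-5 + 5\right)^{2} = \frac{169}{2} \cdot 34 \cdot 0^{2} = 2873 \cdot 0 = 0$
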